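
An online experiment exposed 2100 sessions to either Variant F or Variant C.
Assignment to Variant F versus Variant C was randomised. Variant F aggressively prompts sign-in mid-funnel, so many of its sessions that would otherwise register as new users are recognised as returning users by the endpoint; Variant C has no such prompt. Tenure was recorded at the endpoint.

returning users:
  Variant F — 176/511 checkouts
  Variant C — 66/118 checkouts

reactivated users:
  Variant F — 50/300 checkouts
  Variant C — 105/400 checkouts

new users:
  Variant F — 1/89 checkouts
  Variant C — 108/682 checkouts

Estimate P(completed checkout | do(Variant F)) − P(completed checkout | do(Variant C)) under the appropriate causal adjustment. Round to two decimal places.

User tenure is downstream of the variant. One should not condition on a consequence of treatment, so the overall rates are the right comparison.
The causal difference is the pooled difference: 0.252 − 0.233 = +0.020.

+0.02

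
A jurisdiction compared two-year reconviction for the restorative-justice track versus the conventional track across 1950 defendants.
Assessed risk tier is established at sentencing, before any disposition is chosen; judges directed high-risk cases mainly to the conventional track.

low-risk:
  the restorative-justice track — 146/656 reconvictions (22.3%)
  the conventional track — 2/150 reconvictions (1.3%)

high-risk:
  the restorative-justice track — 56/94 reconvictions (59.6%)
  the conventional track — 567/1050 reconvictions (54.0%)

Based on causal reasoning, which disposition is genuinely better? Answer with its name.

The stratified and pooled comparisons disagree (the conventional track wins within each assessed risk tier; the restorative-justice track wins overall), so the answer turns on the causal role of assessed risk tier.
Since assessed risk tier is a pre-existing factor (not a product of the disposition) and it affects the outcome on its own, it is a confounder. The stratified rates, not the pooled rate, identify the causal effect.
Within each level — low-risk: 22.3% vs 1.3%; high-risk: 59.6% vs 54.0% — the conventional track is lower every time.

the conventional track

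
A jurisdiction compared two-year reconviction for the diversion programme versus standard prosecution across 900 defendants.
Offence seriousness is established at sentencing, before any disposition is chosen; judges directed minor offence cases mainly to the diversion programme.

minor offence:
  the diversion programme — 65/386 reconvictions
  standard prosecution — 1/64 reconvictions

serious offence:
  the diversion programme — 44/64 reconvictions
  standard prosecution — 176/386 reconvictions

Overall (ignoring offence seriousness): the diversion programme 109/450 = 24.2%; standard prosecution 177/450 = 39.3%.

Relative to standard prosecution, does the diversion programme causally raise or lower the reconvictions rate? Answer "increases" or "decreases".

increases

Nothing the disposition does changes offence seriousness; the imbalance is an allocation artefact. With offence seriousness also predicting the outcome, the pooled figure is confounded, and the within-stratum comparison is the causal one.
Within each level — minor offence: 16.8% vs 1.6%; serious offence: 68.8% vs 45.6% — standard prosecution is lower every time.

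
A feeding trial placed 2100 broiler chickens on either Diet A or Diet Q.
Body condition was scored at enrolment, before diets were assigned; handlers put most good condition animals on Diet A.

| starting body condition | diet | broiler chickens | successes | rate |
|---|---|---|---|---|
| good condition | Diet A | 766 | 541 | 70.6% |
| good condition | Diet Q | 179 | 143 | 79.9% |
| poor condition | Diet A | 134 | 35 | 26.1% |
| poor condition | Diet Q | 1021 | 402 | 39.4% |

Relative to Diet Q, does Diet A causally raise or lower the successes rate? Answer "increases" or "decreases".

Starting body condition differs across diets for reasons unrelated to any effect of the diet itself, and it separately predicts the outcome — a classic confounder. We must compare within starting body condition levels.
Within each level — good condition: 70.6% vs 79.9%; poor condition: 26.1% vs 39.4% — Diet Q is higher every time.

decreases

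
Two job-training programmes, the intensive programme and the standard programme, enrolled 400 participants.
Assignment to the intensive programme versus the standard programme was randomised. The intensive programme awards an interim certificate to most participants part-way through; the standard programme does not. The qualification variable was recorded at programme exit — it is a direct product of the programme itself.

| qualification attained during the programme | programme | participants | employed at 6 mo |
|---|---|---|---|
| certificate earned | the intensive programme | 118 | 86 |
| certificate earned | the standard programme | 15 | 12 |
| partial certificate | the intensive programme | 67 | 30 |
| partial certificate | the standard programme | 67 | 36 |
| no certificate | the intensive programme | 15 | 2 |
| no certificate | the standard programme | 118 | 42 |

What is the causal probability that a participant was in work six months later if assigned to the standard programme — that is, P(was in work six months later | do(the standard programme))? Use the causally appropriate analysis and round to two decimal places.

Because the programme influences qualification attained during the programme, qualification attained during the programme is a post-treatment mediator, not a confounder. Stratifying on it would bias the estimate; the causal effect is the crude pooled difference.
So P(outcome | do(the standard programme)) is just the pooled rate for the standard programme: 90/200 = 0.450.

0.45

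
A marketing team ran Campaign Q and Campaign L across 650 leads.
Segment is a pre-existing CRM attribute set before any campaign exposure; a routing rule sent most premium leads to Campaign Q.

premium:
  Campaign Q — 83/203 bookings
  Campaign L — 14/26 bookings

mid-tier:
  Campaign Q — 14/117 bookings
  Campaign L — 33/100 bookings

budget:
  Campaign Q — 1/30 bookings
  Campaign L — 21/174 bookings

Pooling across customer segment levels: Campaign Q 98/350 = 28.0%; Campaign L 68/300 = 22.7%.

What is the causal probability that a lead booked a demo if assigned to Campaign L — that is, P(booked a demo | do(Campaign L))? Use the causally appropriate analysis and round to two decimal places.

0.34

Within every customer segment level Campaign L has the higher rate, yet pooled Campaign Q does — Simpson's reversal.
Customer segment differs across campaigns for reasons unrelated to any effect of the campaign itself, and it separately predicts the outcome — a classic confounder. We must compare within customer segment levels.
Standardising Campaign L to the population customer segment mix: 0.352·14/26 + 0.334·33/100 + 0.314·21/174 = 0.338.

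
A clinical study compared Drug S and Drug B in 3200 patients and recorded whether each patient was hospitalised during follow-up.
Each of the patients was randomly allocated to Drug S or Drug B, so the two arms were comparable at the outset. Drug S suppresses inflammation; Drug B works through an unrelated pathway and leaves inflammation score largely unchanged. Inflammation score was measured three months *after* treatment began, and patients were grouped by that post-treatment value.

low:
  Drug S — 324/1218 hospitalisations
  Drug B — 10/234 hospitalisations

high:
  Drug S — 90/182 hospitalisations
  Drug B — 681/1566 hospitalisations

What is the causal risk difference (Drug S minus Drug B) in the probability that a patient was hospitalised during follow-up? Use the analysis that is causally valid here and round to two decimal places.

Because the drug influences inflammation score, inflammation score is a post-treatment mediator, not a confounder. Stratifying on it would bias the estimate; the causal effect is the crude pooled difference.
The causal difference is the pooled difference: 0.296 − 0.384 = -0.088.

-0.09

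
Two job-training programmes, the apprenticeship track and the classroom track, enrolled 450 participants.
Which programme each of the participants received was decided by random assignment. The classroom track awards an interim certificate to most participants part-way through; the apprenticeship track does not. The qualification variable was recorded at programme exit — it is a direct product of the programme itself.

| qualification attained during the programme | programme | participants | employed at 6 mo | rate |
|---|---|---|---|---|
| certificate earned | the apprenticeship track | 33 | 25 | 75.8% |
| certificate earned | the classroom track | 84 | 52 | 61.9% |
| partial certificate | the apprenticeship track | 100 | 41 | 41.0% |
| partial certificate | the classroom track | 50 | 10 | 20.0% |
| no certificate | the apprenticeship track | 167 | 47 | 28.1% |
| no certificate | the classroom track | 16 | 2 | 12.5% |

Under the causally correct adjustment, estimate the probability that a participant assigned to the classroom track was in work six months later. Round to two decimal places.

Qualification attained during the programme here is a post-treatment variable shaped by the programme; conditioning on it would introduce bias rather than remove it. The overall comparison is the causal one.
So P(outcome | do(the classroom track)) is just the pooled rate for the classroom track: 64/150 = 0.427.

0.43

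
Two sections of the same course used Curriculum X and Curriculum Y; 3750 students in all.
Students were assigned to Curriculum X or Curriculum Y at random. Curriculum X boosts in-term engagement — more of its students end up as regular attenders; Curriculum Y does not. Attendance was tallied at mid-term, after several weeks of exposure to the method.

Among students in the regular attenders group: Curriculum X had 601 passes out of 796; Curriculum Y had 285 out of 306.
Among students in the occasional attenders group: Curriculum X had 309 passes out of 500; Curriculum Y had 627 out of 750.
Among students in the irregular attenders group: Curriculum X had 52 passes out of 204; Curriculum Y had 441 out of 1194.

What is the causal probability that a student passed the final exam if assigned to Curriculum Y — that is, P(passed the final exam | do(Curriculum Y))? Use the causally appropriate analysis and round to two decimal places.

0.60

Mid-term attendance is downstream of the teaching method. One should not condition on a consequence of treatment, so the overall rates are the right comparison.
So P(outcome | do(Curriculum Y)) is just the pooled rate for Curriculum Y: 1353/2250 = 0.601.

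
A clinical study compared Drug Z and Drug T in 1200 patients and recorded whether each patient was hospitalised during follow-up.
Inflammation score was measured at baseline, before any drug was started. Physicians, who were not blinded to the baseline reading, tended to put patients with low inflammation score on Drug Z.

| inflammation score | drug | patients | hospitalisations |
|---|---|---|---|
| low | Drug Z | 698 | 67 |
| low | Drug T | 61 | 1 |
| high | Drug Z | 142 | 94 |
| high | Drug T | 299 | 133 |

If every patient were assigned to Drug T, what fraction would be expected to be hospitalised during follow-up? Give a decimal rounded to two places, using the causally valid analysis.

Drug T is lower inside every inflammation score stratum but Drug Z is lower in aggregate. Whether to stratify depends on how inflammation score relates to the drug.
The imbalance in inflammation score arose from how patients were allocated, not from anything the drug did; and inflammation score independently affects the outcome. The pooled gap is confounded — condition on inflammation score.
Standardising Drug T to the population inflammation score mix: 0.632·1/61 + 0.367·133/299 = 0.174.

0.17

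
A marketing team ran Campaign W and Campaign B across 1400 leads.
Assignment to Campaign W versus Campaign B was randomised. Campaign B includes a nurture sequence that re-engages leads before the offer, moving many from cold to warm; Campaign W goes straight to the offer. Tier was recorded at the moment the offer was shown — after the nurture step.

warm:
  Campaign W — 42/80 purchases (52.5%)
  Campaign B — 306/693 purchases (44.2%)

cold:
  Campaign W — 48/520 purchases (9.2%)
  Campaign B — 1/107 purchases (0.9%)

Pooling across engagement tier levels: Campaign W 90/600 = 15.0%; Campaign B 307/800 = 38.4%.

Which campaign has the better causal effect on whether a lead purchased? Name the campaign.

The engagement tier-specific comparison favours Campaign W throughout, but the pooled figures favour Campaign B. The question is whether to condition on engagement tier.
Engagement tier lies on the pathway campaign → engagement tier → outcome, so adjusting for it blocks the indirect effect. For the total causal effect of campaign, use the unadjusted pooled rates.
Pooled: Campaign W 15.0% vs Campaign B 38.4%; Campaign B is higher overall.

Campaign B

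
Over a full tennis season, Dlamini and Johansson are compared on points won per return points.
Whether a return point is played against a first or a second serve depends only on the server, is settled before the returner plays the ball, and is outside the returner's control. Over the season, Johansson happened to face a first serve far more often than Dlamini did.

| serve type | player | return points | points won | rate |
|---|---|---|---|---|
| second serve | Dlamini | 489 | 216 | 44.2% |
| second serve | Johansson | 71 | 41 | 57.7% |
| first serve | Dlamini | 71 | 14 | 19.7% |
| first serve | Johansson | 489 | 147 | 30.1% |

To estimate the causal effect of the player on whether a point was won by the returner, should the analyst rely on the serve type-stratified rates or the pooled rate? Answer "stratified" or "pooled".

The imbalance in serve type arose from how return points were allocated, not from anything the player did; and serve type independently affects the outcome. The pooled gap is confounded — condition on serve type.
Within each level — second serve: 44.2% vs 57.7%; first serve: 19.7% vs 30.1% — Johansson is higher every time.

stratified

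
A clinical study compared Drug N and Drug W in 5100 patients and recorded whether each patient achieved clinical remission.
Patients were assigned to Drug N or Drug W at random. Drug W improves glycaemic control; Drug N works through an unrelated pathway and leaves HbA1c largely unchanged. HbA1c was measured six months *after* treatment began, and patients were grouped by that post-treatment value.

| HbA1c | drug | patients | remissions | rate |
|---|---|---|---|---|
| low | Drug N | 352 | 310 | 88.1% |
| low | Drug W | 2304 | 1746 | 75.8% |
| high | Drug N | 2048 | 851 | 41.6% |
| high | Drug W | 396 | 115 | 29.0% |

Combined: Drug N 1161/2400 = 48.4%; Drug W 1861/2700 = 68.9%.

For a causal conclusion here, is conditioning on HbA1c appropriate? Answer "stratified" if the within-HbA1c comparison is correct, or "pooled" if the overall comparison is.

pooled

Within every HbA1c level Drug N has the higher rate, yet pooled Drug W does — Simpson's reversal.
HbA1c here is a post-treatment variable shaped by the drug; conditioning on it would introduce bias rather than remove it. The overall comparison is the causal one.
Pooled: Drug N 48.4% vs Drug W 68.9%; Drug W is higher overall.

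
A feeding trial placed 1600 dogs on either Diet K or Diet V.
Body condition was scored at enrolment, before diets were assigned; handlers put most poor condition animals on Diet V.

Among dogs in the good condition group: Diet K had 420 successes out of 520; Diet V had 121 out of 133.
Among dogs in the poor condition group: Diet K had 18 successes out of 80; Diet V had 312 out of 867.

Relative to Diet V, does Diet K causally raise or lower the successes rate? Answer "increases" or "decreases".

decreases

The stratified and pooled comparisons disagree (Diet V wins within each starting body condition; Diet K wins overall), so the answer turns on the causal role of starting body condition.
Nothing the diet does changes starting body condition; the imbalance is an allocation artefact. With starting body condition also predicting the outcome, the pooled figure is confounded, and the within-stratum comparison is the causal one.
Within each level — good condition: 80.8% vs 91.0%; poor condition: 22.5% vs 36.0% — Diet V is higher every time.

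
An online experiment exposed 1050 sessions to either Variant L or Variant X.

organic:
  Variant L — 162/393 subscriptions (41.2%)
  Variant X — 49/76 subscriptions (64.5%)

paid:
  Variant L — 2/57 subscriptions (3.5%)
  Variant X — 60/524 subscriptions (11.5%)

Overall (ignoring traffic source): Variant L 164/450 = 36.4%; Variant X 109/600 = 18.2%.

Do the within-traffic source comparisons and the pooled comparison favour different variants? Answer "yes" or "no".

Within each traffic source level (organic 41.2% vs 64.5%; paid 3.5% vs 11.5%), Variant X has the higher rate every time. Pooled: 36.4% vs 18.2% — Variant L has the higher rate overall. The two comparisons disagree.

yes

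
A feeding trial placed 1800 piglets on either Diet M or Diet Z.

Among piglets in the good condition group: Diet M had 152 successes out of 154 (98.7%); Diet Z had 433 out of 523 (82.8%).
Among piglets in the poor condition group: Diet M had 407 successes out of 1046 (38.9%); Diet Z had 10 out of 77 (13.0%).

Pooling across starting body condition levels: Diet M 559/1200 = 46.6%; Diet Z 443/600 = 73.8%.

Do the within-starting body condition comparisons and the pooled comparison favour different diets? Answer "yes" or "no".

Within each starting body condition level (good condition 98.7% vs 82.8%; poor condition 38.9% vs 13.0%), Diet M has the higher rate every time. Pooled: 46.6% vs 73.8% — Diet Z has the higher rate overall. The two comparisons disagree.

yes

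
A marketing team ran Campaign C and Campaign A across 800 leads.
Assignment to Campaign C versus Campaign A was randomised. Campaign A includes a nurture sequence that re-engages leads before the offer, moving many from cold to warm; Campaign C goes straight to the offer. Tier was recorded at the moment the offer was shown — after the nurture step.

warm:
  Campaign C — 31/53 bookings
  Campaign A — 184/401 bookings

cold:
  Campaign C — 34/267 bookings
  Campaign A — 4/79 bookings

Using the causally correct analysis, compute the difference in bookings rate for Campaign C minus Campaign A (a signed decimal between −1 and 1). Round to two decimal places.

Within every engagement tier level Campaign C has the higher rate, yet pooled Campaign A does — Simpson's reversal.
The distribution of engagement tier is itself part of what the campaign does — it is an intermediate outcome. Holding it fixed would remove that part of the effect; the total effect is the pooled difference.
The causal difference is the pooled difference: 0.203 − 0.392 = -0.189.

-0.19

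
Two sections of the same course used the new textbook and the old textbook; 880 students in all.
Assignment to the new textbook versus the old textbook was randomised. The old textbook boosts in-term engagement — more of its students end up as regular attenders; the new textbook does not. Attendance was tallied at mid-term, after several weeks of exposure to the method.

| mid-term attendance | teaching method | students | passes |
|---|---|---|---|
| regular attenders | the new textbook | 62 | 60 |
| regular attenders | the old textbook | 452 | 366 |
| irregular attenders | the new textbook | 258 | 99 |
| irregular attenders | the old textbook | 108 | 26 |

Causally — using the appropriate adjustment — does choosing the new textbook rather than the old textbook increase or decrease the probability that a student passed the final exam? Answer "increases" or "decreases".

The stratified and pooled comparisons disagree (the new textbook wins within each mid-term attendance; the old textbook wins overall), so the answer turns on the causal role of mid-term attendance.
Mid-term attendance lies on the pathway teaching method → mid-term attendance → outcome, so adjusting for it blocks the indirect effect. For the total causal effect of teaching method, use the unadjusted pooled rates.
Pooled: the new textbook 49.7% vs the old textbook 70.0%; the old textbook is higher overall.

decreases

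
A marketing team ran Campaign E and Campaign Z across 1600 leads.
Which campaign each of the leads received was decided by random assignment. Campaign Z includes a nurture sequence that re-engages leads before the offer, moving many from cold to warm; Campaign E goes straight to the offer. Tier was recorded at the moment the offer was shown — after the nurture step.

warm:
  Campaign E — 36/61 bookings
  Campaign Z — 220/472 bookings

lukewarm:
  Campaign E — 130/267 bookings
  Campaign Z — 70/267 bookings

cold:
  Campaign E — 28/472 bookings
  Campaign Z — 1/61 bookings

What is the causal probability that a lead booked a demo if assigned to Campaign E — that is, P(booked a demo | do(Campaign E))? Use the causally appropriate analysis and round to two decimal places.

Stratifying would compare campaigns among leads the campaigns themselves sorted into engagement tier groups — a form of selection on an intermediate. The unconditioned pooled rates give the total causal effect.
So P(outcome | do(Campaign E)) is just the pooled rate for Campaign E: 194/800 = 0.242.

0.24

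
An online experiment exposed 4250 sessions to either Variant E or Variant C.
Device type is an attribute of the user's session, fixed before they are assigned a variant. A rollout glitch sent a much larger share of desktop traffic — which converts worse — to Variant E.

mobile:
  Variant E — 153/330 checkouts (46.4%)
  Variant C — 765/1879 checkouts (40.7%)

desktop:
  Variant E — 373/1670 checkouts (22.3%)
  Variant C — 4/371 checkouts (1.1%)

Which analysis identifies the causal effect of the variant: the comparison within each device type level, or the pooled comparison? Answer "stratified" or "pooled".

stratified

The imbalance in device type arose from how sessions were allocated, not from anything the variant did; and device type independently affects the outcome. The pooled gap is confounded — condition on device type.
Within each level — mobile: 46.4% vs 40.7%; desktop: 22.3% vs 1.1% — Variant E is higher every time.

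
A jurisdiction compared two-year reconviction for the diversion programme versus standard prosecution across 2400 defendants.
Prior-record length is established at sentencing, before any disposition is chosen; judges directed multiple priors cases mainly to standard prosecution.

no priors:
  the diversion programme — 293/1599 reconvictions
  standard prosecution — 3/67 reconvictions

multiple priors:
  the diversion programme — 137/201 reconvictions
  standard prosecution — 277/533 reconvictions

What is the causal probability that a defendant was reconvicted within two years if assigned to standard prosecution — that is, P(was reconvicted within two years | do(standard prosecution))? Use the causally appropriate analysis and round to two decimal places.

Within every prior-record length level standard prosecution has the lower rate, yet pooled the diversion programme does — Simpson's reversal.
Prior-record length is set before the disposition has any effect — it is not caused by the disposition — and it independently drives the outcome. That makes it a confounder, so the causal comparison is within prior-record length levels.
Standardising standard prosecution to the population prior-record length mix: 0.694·3/67 + 0.306·277/533 = 0.190.

0.19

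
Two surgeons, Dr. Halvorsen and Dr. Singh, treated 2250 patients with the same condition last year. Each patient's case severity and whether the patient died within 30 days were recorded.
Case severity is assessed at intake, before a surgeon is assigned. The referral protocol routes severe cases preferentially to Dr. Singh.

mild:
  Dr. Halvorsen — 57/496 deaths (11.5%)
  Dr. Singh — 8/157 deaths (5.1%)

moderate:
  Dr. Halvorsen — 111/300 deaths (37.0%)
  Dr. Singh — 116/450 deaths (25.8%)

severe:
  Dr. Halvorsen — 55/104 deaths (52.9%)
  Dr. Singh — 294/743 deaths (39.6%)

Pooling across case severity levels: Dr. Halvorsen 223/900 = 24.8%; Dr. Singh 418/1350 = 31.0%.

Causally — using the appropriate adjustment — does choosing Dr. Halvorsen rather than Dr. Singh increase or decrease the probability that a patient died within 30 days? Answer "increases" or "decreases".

Case severity is set before the surgeon has any effect — it is not caused by the surgeon — and it independently drives the outcome. That makes it a confounder, so the causal comparison is within case severity levels.
Within each level — mild: 11.5% vs 5.1%; moderate: 37.0% vs 25.8%; severe: 52.9% vs 39.6% — Dr. Singh is lower every time.

increases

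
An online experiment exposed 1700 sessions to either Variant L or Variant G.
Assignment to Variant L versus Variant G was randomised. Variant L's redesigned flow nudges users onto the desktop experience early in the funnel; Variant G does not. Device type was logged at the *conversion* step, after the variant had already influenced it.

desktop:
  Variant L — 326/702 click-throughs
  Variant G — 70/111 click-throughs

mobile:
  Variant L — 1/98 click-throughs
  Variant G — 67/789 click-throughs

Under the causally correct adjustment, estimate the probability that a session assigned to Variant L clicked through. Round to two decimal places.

0.41

Device type here is a post-treatment variable shaped by the variant; conditioning on it would introduce bias rather than remove it. The overall comparison is the causal one.
So P(outcome | do(Variant L)) is just the pooled rate for Variant L: 327/800 = 0.409.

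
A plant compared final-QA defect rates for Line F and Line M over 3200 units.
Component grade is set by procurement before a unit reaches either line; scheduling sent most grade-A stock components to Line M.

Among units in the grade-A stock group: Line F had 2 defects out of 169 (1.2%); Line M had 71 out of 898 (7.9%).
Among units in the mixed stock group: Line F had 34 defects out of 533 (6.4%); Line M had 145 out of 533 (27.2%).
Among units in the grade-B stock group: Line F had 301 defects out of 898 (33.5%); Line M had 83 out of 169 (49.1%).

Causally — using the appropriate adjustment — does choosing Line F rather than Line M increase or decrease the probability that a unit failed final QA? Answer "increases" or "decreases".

decreases

The component grade-specific comparison favours Line F throughout, but the pooled figures favour Line M. The question is whether to condition on component grade.
Component grade is set before the line has any effect — it is not caused by the line — and it independently drives the outcome. That makes it a confounder, so the causal comparison is within component grade levels.
Within each level — grade-A stock: 1.2% vs 7.9%; mixed stock: 6.4% vs 27.2%; grade-B stock: 33.5% vs 49.1% — Line F is lower every time.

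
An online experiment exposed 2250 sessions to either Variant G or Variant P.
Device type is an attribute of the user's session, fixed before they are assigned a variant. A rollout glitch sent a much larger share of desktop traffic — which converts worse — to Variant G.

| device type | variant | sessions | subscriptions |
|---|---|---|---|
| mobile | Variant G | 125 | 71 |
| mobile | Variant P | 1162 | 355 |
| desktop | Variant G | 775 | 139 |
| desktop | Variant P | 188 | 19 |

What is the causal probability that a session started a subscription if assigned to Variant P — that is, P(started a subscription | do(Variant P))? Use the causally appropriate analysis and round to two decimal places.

0.22

The device type-specific comparison favours Variant G throughout, but the pooled figures favour Variant P. The question is whether to condition on device type.
Nothing the variant does changes device type; the imbalance is an allocation artefact. With device type also predicting the outcome, the pooled figure is confounded, and the within-stratum comparison is the causal one.
Standardising Variant P to the population device type mix: 0.572·355/1162 + 0.428·19/188 = 0.218.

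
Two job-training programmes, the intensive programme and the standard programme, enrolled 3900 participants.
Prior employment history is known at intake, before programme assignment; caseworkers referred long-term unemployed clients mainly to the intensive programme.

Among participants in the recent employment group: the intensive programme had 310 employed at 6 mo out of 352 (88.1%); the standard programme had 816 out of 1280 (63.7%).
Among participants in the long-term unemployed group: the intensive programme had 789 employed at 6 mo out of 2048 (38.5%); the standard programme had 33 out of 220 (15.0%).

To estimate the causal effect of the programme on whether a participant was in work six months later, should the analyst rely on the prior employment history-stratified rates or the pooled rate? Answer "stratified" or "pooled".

stratified

Nothing the programme does changes prior employment history; the imbalance is an allocation artefact. With prior employment history also predicting the outcome, the pooled figure is confounded, and the within-stratum comparison is the causal one.
Within each level — recent employment: 88.1% vs 63.7%; long-term unemployed: 38.5% vs 15.0% — the intensive programme is higher every time.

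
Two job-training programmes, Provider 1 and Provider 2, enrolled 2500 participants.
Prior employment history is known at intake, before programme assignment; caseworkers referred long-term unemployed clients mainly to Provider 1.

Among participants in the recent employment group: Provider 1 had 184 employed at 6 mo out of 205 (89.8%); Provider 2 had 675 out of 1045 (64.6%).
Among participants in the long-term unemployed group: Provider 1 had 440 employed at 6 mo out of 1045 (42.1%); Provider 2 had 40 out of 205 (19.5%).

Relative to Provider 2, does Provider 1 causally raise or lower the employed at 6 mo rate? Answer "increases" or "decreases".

increases

Nothing the programme does changes prior employment history; the imbalance is an allocation artefact. With prior employment history also predicting the outcome, the pooled figure is confounded, and the within-stratum comparison is the causal one.
Within each level — recent employment: 89.8% vs 64.6%; long-term unemployed: 42.1% vs 19.5% — Provider 1 is higher every time.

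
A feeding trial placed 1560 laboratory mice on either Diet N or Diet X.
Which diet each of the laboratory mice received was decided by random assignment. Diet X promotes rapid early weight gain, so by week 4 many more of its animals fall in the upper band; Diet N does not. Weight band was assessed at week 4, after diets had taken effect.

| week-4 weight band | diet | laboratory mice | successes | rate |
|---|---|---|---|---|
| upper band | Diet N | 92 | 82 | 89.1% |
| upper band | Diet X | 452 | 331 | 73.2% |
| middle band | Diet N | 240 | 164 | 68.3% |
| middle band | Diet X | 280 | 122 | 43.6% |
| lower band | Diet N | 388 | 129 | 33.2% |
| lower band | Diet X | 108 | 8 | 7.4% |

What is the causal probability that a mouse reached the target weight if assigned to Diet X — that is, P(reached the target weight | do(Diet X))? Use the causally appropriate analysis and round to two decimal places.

Within every week-4 weight band level Diet N has the higher rate, yet pooled Diet X does — Simpson's reversal.
Week-4 weight band lies on the pathway diet → week-4 weight band → outcome, so adjusting for it blocks the indirect effect. For the total causal effect of diet, use the unadjusted pooled rates.
So P(outcome | do(Diet X)) is just the pooled rate for Diet X: 461/840 = 0.549.

0.55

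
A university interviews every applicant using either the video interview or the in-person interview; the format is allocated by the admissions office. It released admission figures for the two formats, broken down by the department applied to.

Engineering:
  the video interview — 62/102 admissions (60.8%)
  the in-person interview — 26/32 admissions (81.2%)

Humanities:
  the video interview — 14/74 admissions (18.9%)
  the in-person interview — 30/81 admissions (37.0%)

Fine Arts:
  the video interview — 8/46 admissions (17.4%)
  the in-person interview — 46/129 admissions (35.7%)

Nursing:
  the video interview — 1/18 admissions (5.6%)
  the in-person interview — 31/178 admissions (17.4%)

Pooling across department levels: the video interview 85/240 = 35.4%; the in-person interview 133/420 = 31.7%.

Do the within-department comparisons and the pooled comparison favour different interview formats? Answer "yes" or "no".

Within each department level (Engineering 60.8% vs 81.2%; Humanities 18.9% vs 37.0%; Fine Arts 17.4% vs 35.7%; Nursing 5.6% vs 17.4%), the in-person interview has the higher rate every time. Pooled: 35.4% vs 31.7% — the video interview has the higher rate overall. The two comparisons disagree.

yes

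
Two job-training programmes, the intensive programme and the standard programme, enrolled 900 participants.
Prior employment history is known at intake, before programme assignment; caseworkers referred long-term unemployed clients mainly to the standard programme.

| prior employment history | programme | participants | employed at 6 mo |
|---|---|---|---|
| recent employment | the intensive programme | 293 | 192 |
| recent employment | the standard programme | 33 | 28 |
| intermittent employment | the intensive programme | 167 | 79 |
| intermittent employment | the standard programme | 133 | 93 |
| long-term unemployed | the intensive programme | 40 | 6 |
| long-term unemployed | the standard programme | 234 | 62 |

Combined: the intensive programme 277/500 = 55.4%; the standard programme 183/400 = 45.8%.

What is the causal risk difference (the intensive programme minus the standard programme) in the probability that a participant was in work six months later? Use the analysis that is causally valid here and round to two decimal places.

-0.18

Prior employment history satisfies the back-door criterion: it is not a descendant of the programme, and it blocks the spurious path from programme to outcome. Adjusting for it (i.e., using the within-prior employment history rates) gives the causal effect.
Adjusting over the population distribution of prior employment history: 0.362·(0.655−0.848) + 0.333·(0.473−0.699) + 0.304·(0.150−0.265) = -0.180.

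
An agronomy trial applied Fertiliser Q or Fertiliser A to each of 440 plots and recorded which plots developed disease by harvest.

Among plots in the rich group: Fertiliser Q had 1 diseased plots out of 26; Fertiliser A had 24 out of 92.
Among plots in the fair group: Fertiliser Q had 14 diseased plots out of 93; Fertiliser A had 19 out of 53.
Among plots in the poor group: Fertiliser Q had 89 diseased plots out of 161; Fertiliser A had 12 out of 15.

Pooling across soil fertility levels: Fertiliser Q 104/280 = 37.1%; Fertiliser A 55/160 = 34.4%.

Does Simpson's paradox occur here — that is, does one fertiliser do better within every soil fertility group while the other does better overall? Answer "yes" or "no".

Within each soil fertility level (rich 3.8% vs 26.1%; fair 15.1% vs 35.8%; poor 55.3% vs 80.0%), Fertiliser Q has the lower rate every time. Pooled: 37.1% vs 34.4% — Fertiliser A has the lower rate overall. The two comparisons disagree.

yes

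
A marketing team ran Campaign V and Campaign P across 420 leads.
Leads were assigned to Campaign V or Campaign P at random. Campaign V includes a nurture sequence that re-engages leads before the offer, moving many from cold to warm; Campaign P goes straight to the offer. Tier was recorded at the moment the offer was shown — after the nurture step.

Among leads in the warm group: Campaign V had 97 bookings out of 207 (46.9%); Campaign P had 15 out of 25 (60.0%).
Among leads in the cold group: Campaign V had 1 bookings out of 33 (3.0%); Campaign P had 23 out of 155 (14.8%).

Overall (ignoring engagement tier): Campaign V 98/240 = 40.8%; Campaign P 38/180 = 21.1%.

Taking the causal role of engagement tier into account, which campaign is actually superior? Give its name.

Engagement tier is downstream of the campaign. One should not condition on a consequence of treatment, so the overall rates are the right comparison.
Pooled: Campaign V 40.8% vs Campaign P 21.1%; Campaign V is higher overall.

Campaign V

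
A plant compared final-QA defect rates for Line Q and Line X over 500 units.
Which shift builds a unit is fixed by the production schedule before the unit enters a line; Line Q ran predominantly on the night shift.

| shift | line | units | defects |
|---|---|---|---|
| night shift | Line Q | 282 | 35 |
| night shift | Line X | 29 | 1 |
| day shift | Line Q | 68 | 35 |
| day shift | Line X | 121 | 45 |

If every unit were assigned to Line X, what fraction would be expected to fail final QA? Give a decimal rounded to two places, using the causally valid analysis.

0.16

The shift-specific comparison favours Line X throughout, but the pooled figures favour Line Q. The question is whether to condition on shift.
Here shift is a common cause — it drives both which line a case falls under and the outcome. The crude comparison mixes populations; the stratum-specific rates are the causally relevant ones.
Standardising Line X to the population shift mix: 0.622·1/29 + 0.378·45/121 = 0.162.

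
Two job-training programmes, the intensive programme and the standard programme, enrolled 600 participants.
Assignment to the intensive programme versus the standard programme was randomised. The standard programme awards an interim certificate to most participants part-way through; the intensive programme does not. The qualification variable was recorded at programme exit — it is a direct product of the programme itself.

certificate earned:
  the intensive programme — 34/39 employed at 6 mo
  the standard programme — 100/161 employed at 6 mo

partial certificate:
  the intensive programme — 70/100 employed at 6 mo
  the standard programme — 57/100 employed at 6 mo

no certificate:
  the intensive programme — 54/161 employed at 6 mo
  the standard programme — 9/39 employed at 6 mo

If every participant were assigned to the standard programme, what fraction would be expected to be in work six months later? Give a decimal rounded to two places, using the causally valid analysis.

0.55

The qualification attained during the programme-specific comparison favours the intensive programme throughout, but the pooled figures favour the standard programme. The question is whether to condition on qualification attained during the programme.
Stratifying would compare programmes among participants the programmes themselves sorted into qualification attained during the programme groups — a form of selection on an intermediate. The unconditioned pooled rates give the total causal effect.
So P(outcome | do(the standard programme)) is just the pooled rate for the standard programme: 166/300 = 0.553.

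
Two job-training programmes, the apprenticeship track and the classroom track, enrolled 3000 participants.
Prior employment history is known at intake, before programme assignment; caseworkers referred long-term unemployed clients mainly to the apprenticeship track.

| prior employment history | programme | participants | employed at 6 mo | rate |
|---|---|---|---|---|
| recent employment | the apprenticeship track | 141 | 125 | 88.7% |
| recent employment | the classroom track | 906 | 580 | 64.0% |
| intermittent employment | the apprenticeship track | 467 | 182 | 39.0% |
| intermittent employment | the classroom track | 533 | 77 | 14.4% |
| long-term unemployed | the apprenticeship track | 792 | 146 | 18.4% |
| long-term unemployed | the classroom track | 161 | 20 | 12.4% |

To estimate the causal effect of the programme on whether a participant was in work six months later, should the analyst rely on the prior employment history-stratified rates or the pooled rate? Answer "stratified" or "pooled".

stratified

Within every prior employment history level the apprenticeship track has the higher rate, yet pooled the classroom track does — Simpson's reversal.
Prior employment history is set before the programme has any effect — it is not caused by the programme — and it independently drives the outcome. That makes it a confounder, so the causal comparison is within prior employment history levels.
Within each level — recent employment: 88.7% vs 64.0%; intermittent employment: 39.0% vs 14.4%; long-term unemployed: 18.4% vs 12.4% — the apprenticeship track is higher every time.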